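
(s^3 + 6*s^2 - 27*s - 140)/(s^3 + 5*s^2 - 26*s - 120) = (s + 7)/(s + 6)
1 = 1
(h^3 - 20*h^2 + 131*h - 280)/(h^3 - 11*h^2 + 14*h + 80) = (h - 7)/(h + 2)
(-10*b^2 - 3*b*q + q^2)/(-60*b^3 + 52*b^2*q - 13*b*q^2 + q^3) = (2*b + q)/(12*b^2 - 8*b*q + q^2)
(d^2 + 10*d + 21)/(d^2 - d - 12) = (d + 7)/(d - 4)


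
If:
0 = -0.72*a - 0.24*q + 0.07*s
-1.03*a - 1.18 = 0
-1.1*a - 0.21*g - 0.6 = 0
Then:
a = -1.15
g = 3.14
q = 0.291666666666667*s + 3.43689320388349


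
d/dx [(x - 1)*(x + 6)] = 2*x + 5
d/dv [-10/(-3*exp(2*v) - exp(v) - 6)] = (-60*exp(v) - 10)*exp(v)/(3*exp(2*v) + exp(v) + 6)^2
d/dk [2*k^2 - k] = 4*k - 1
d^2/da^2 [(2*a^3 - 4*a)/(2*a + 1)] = 4*(4*a^3 + 6*a^2 + 3*a + 4)/(8*a^3 + 12*a^2 + 6*a + 1)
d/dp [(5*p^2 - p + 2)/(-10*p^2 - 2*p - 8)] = (-5*p^2 - 10*p + 3)/(25*p^4 + 10*p^3 + 41*p^2 + 8*p + 16)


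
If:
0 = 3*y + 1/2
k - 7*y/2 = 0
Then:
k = -7/12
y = -1/6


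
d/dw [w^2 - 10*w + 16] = 2*w - 10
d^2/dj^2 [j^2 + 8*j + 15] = 2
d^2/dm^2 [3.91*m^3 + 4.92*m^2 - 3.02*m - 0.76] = 23.46*m + 9.84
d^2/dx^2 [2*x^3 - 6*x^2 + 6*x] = 12*x - 12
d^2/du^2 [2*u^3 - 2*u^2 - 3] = 12*u - 4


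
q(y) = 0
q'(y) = 0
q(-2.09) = 0.00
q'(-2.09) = 0.00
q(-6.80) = 0.00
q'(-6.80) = 0.00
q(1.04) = 0.00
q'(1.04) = 0.00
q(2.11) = 0.00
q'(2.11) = 0.00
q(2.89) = 0.00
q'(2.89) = 0.00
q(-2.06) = 0.00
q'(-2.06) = 0.00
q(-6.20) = 0.00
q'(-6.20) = 0.00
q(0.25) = 0.00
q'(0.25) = 0.00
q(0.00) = 0.00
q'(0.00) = 0.00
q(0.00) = 0.00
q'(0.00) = 0.00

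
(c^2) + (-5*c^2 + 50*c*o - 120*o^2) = -4*c^2 + 50*c*o - 120*o^2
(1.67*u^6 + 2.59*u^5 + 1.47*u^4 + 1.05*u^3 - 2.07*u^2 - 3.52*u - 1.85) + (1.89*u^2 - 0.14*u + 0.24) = 1.67*u^6 + 2.59*u^5 + 1.47*u^4 + 1.05*u^3 - 0.18*u^2 - 3.66*u - 1.61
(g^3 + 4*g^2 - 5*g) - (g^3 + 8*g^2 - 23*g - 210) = -4*g^2 + 18*g + 210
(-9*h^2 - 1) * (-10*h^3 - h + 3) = 90*h^5 + 19*h^3 - 27*h^2 + h - 3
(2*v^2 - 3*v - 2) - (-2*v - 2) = 2*v^2 - v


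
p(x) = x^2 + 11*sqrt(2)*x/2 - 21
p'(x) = 2*x + 11*sqrt(2)/2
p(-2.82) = -34.98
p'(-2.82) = 2.14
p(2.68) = 7.03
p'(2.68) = 13.14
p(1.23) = -9.92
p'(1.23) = 10.24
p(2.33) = 2.55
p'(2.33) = 12.44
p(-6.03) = -31.54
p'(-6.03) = -4.28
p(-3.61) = -36.05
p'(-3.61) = 0.56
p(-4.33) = -35.93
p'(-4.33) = -0.88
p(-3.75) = -36.11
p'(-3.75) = 0.28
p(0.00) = -21.00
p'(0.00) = 7.78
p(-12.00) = 29.66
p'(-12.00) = -16.22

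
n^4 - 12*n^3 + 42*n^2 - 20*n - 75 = (n - 5)^2*(n - 3)*(n + 1)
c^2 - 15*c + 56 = (c - 8)*(c - 7)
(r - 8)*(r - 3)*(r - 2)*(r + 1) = r^4 - 12*r^3 + 33*r^2 - 2*r - 48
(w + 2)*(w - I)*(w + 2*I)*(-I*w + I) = -I*w^4 + w^3 - I*w^3 + w^2 - 2*w - 2*I*w + 4*I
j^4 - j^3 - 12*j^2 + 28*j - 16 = (j - 2)^2*(j - 1)*(j + 4)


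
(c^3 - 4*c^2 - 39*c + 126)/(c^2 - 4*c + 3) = (c^2 - c - 42)/(c - 1)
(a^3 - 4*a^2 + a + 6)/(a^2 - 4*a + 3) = (a^2 - a - 2)/(a - 1)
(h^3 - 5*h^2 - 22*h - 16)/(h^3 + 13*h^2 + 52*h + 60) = (h^2 - 7*h - 8)/(h^2 + 11*h + 30)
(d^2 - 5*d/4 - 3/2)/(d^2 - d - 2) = (d + 3/4)/(d + 1)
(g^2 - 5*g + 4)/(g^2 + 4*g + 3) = (g^2 - 5*g + 4)/(g^2 + 4*g + 3)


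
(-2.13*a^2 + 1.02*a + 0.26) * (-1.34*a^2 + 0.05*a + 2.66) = 2.8542*a^4 - 1.4733*a^3 - 5.9632*a^2 + 2.7262*a + 0.6916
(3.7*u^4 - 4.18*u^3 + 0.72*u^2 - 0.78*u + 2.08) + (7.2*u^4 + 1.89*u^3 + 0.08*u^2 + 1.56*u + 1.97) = 10.9*u^4 - 2.29*u^3 + 0.8*u^2 + 0.78*u + 4.05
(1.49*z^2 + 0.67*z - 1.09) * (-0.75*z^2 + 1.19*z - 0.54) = -1.1175*z^4 + 1.2706*z^3 + 0.8102*z^2 - 1.6589*z + 0.5886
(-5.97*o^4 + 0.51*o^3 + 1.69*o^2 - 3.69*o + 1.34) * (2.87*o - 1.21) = -17.1339*o^5 + 8.6874*o^4 + 4.2332*o^3 - 12.6352*o^2 + 8.3107*o - 1.6214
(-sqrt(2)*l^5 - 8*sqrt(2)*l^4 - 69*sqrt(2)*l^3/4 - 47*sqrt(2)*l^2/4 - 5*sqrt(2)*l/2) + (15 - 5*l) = -sqrt(2)*l^5 - 8*sqrt(2)*l^4 - 69*sqrt(2)*l^3/4 - 47*sqrt(2)*l^2/4 - 5*l - 5*sqrt(2)*l/2 + 15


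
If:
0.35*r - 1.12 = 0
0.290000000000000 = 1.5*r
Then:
No Solution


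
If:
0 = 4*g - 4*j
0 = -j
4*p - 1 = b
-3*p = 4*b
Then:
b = -3/19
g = 0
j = 0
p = 4/19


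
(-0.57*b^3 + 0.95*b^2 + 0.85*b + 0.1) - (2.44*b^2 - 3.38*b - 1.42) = -0.57*b^3 - 1.49*b^2 + 4.23*b + 1.52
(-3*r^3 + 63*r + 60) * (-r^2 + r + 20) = 3*r^5 - 3*r^4 - 123*r^3 + 3*r^2 + 1320*r + 1200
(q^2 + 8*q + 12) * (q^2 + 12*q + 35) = q^4 + 20*q^3 + 143*q^2 + 424*q + 420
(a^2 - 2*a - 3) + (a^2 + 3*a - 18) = 2*a^2 + a - 21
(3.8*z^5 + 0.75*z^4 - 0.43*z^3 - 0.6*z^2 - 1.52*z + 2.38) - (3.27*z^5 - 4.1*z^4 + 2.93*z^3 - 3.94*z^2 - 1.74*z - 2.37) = 0.53*z^5 + 4.85*z^4 - 3.36*z^3 + 3.34*z^2 + 0.22*z + 4.75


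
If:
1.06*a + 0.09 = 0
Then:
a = -0.08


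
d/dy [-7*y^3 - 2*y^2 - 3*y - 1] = -21*y^2 - 4*y - 3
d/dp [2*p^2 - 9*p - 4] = 4*p - 9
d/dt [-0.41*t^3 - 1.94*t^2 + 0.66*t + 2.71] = -1.23*t^2 - 3.88*t + 0.66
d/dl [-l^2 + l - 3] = 1 - 2*l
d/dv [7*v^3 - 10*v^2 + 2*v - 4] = 21*v^2 - 20*v + 2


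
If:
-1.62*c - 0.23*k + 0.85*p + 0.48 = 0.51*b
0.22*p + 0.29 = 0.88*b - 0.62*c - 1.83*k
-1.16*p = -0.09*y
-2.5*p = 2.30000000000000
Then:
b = 1.62016304971868*k - 0.0260236536915834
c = -0.652026639108968*k - 0.178227121368699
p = -0.92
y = -11.86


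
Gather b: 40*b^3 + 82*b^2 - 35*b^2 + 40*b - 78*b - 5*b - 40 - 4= 40*b^3 + 47*b^2 - 43*b - 44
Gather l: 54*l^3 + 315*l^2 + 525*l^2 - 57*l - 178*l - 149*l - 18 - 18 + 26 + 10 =54*l^3 + 840*l^2 - 384*l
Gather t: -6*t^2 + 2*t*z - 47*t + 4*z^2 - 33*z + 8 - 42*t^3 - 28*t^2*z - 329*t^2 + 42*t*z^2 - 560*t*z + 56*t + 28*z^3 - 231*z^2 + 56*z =-42*t^3 + t^2*(-28*z - 335) + t*(42*z^2 - 558*z + 9) + 28*z^3 - 227*z^2 + 23*z + 8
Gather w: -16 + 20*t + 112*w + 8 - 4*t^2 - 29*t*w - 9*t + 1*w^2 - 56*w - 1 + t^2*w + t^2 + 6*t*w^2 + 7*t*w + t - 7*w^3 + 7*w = -3*t^2 + 12*t - 7*w^3 + w^2*(6*t + 1) + w*(t^2 - 22*t + 63) - 9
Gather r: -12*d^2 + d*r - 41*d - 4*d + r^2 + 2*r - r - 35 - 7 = -12*d^2 - 45*d + r^2 + r*(d + 1) - 42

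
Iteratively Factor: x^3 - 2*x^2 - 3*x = (x + 1)*(x^2 - 3*x) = (x - 3)*(x + 1)*(x)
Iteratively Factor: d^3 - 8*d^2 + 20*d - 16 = (d - 2)*(d^2 - 6*d + 8) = (d - 2)^2*(d - 4)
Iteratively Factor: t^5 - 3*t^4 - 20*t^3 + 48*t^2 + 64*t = (t - 4)*(t^4 + t^3 - 16*t^2 - 16*t) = (t - 4)*(t + 1)*(t^3 - 16*t) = (t - 4)^2*(t + 1)*(t^2 + 4*t) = (t - 4)^2*(t + 1)*(t + 4)*(t)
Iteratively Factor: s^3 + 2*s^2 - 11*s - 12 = (s + 4)*(s^2 - 2*s - 3) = (s - 3)*(s + 4)*(s + 1)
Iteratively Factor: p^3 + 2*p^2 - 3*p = (p - 1)*(p^2 + 3*p) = p*(p - 1)*(p + 3)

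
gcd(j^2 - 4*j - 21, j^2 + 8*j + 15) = j + 3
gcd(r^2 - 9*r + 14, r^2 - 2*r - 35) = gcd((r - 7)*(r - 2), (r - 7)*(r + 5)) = r - 7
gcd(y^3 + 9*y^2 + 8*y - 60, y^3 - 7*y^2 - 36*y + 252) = y + 6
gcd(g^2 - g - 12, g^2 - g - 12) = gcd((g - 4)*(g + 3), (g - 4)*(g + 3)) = g^2 - g - 12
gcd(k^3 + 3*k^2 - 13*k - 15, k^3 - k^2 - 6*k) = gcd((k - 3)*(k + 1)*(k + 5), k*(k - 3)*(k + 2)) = k - 3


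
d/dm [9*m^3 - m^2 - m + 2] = 27*m^2 - 2*m - 1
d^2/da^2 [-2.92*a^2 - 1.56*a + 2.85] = -5.84000000000000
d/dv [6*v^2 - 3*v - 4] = 12*v - 3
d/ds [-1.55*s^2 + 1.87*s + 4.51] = 1.87 - 3.1*s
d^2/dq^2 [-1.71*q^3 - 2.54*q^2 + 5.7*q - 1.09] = -10.26*q - 5.08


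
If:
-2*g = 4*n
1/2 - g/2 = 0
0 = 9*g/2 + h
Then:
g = 1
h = -9/2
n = -1/2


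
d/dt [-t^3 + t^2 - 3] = t*(2 - 3*t)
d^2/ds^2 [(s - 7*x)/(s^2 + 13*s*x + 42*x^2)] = 2*((s - 7*x)*(2*s + 13*x)^2 - 3*(s + 2*x)*(s^2 + 13*s*x + 42*x^2))/(s^2 + 13*s*x + 42*x^2)^3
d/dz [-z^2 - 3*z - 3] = -2*z - 3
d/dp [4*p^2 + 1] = 8*p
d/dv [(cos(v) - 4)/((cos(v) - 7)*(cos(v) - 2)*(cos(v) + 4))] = (83*cos(v) - 17*cos(2*v) + cos(3*v) + 47)*sin(v)/(2*(cos(v) - 7)^2*(cos(v) - 2)^2*(cos(v) + 4)^2)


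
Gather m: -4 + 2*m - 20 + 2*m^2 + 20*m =2*m^2 + 22*m - 24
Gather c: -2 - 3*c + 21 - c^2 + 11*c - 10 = -c^2 + 8*c + 9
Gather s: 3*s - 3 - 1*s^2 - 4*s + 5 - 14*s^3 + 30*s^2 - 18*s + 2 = -14*s^3 + 29*s^2 - 19*s + 4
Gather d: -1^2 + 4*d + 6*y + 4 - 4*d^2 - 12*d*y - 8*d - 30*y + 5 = -4*d^2 + d*(-12*y - 4) - 24*y + 8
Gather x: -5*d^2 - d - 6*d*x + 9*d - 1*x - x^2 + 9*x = -5*d^2 + 8*d - x^2 + x*(8 - 6*d)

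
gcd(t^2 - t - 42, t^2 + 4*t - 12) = t + 6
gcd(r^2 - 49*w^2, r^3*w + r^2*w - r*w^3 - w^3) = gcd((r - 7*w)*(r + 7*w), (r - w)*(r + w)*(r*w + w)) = 1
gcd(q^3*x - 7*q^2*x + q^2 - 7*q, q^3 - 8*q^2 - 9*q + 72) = 1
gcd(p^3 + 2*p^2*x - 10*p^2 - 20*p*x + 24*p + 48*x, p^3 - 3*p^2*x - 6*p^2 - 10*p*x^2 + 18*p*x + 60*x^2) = p^2 + 2*p*x - 6*p - 12*x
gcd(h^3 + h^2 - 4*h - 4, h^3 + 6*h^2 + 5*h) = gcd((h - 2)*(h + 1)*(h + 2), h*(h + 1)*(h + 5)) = h + 1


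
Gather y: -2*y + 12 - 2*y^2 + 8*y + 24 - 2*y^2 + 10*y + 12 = -4*y^2 + 16*y + 48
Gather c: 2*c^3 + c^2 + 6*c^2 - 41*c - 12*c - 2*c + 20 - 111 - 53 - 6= 2*c^3 + 7*c^2 - 55*c - 150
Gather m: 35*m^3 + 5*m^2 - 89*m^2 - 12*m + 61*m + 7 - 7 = 35*m^3 - 84*m^2 + 49*m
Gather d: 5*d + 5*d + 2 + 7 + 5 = 10*d + 14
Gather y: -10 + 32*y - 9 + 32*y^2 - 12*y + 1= 32*y^2 + 20*y - 18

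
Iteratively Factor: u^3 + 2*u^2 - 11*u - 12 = (u - 3)*(u^2 + 5*u + 4) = (u - 3)*(u + 4)*(u + 1)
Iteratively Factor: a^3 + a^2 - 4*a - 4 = (a - 2)*(a^2 + 3*a + 2) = (a - 2)*(a + 1)*(a + 2)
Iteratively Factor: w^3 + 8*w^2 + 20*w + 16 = (w + 2)*(w^2 + 6*w + 8) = (w + 2)^2*(w + 4)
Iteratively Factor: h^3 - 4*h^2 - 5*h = (h + 1)*(h^2 - 5*h) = h*(h + 1)*(h - 5)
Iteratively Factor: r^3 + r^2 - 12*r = (r - 3)*(r^2 + 4*r) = r*(r - 3)*(r + 4)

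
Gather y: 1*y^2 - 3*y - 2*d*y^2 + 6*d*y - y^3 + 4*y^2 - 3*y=-y^3 + y^2*(5 - 2*d) + y*(6*d - 6)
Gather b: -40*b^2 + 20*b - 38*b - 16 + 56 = -40*b^2 - 18*b + 40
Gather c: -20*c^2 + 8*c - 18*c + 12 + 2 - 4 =-20*c^2 - 10*c + 10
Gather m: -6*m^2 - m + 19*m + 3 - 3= -6*m^2 + 18*m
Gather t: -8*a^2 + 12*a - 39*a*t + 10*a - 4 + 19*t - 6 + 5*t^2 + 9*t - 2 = -8*a^2 + 22*a + 5*t^2 + t*(28 - 39*a) - 12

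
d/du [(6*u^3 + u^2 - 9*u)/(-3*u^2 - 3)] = (-6*u^4 - 27*u^2 - 2*u + 9)/(3*(u^4 + 2*u^2 + 1))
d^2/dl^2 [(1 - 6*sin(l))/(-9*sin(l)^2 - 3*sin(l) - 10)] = 9*(-54*sin(l)^5 + 54*sin(l)^4 + 477*sin(l)^3 - 73*sin(l)^2 - 448*sin(l) - 22)/(9*sin(l)^2 + 3*sin(l) + 10)^3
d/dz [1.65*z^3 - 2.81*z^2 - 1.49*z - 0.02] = 4.95*z^2 - 5.62*z - 1.49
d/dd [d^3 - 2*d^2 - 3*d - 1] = 3*d^2 - 4*d - 3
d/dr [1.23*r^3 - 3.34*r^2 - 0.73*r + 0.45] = 3.69*r^2 - 6.68*r - 0.73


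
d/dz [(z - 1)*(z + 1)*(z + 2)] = 3*z^2 + 4*z - 1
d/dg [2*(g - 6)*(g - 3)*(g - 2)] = 6*g^2 - 44*g + 72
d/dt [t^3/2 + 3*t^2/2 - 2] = 3*t*(t + 2)/2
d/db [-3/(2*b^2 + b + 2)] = 3*(4*b + 1)/(2*b^2 + b + 2)^2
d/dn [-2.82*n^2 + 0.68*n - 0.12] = 0.68 - 5.64*n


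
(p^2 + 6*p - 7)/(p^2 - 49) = (p - 1)/(p - 7)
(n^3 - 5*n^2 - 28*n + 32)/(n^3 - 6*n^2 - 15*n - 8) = (n^2 + 3*n - 4)/(n^2 + 2*n + 1)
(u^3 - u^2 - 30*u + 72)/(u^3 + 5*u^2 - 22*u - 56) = (u^2 + 3*u - 18)/(u^2 + 9*u + 14)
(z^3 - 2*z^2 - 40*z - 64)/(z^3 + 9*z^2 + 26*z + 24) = (z - 8)/(z + 3)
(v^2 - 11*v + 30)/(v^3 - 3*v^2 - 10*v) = (v - 6)/(v*(v + 2))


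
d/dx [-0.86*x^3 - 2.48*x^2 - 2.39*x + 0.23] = -2.58*x^2 - 4.96*x - 2.39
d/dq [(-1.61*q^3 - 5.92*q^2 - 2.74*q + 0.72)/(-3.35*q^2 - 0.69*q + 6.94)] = (5.3935*q^4 + 2.2218*q^3 - 38.6144*q^2 - 77.3456*q - 18.5188)/(11.2225*q^4 + 4.623*q^3 - 46.0219*q^2 - 9.5772*q + 48.1636)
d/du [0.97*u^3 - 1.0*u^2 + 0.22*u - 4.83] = 2.91*u^2 - 2.0*u + 0.22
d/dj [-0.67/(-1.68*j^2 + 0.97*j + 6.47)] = (0.6499 - 2.2512*j)/(-1.68*j^2 + 0.97*j + 6.47)^2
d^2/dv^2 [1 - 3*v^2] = -6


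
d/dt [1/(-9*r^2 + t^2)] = -2*t/(9*r^2 - t^2)^2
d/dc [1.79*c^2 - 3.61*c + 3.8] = 3.58*c - 3.61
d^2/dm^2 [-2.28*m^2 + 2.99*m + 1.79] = -4.56000000000000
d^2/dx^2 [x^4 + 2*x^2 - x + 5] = 12*x^2 + 4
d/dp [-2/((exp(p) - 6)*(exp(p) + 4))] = 4*(exp(p) - 1)*exp(p)/((exp(p) - 6)^2*(exp(p) + 4)^2)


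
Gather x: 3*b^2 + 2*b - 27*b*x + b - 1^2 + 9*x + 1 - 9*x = 3*b^2 - 27*b*x + 3*b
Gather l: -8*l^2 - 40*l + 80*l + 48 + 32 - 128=-8*l^2 + 40*l - 48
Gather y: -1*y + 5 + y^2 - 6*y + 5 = y^2 - 7*y + 10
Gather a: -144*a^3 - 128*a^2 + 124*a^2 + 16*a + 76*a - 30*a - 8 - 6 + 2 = -144*a^3 - 4*a^2 + 62*a - 12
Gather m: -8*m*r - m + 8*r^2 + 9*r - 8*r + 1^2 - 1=m*(-8*r - 1) + 8*r^2 + r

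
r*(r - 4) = r^2 - 4*r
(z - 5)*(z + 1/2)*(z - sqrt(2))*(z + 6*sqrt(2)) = z^4 - 9*z^3/2 + 5*sqrt(2)*z^3 - 45*sqrt(2)*z^2/2 - 29*z^2/2 - 25*sqrt(2)*z/2 + 54*z + 30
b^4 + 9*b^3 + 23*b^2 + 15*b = b*(b + 1)*(b + 3)*(b + 5)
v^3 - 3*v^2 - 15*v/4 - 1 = (v - 4)*(v + 1/2)^2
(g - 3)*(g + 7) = g^2 + 4*g - 21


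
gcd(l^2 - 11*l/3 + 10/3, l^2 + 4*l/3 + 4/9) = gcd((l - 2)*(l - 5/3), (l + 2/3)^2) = 1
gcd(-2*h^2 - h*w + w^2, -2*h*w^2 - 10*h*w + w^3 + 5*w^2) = -2*h + w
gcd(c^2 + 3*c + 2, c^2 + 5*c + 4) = c + 1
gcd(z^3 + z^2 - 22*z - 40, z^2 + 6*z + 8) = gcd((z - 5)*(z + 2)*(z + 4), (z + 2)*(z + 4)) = z^2 + 6*z + 8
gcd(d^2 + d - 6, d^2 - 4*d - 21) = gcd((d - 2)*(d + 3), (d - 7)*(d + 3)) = d + 3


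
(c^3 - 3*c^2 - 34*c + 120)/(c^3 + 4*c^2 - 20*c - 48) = (c - 5)/(c + 2)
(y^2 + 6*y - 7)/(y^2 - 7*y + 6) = (y + 7)/(y - 6)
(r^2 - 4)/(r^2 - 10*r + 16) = (r + 2)/(r - 8)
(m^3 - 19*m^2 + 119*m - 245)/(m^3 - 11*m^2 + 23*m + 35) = (m - 7)/(m + 1)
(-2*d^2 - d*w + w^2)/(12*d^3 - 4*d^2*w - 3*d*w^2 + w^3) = (d + w)/(-6*d^2 - d*w + w^2)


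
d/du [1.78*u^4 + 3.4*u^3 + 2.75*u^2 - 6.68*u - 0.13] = 7.12*u^3 + 10.2*u^2 + 5.5*u - 6.68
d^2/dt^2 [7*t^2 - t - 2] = 14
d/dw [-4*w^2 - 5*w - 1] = -8*w - 5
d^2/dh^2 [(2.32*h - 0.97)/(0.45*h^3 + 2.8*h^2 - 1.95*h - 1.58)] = (2.8188*h^5 + 15.1821*h^4 + 20.894*h^3 - 20.72751*h^2 + 89.22126*h - 30.25525)/(0.091125*h^9 + 1.701*h^8 + 9.399375*h^7 + 6.25015*h^6 - 52.675425*h^5 + 3.09809999999999*h^4 + 47.716065*h^3 + 2.94591*h^2 - 14.60394*h - 3.944312)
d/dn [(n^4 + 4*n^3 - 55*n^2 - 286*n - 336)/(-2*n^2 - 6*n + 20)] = (-2*n^5 - 13*n^4 + 16*n^3 - n^2 - 1772*n - 3868)/(2*(n^4 + 6*n^3 - 11*n^2 - 60*n + 100))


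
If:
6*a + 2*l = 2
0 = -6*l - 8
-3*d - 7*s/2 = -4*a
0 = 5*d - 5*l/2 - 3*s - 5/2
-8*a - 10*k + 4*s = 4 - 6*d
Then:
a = 7/9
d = 77/318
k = -961/1590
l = -4/3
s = 325/477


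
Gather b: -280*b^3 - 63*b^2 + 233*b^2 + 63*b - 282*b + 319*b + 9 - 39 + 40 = -280*b^3 + 170*b^2 + 100*b + 10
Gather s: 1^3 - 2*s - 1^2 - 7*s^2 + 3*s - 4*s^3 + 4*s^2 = -4*s^3 - 3*s^2 + s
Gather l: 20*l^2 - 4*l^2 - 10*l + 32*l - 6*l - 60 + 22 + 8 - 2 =16*l^2 + 16*l - 32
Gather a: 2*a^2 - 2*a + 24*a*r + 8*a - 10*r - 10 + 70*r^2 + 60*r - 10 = 2*a^2 + a*(24*r + 6) + 70*r^2 + 50*r - 20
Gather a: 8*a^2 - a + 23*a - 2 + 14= 8*a^2 + 22*a + 12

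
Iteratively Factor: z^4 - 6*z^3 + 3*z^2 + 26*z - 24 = (z - 4)*(z^3 - 2*z^2 - 5*z + 6) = (z - 4)*(z - 3)*(z^2 + z - 2) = (z - 4)*(z - 3)*(z - 1)*(z + 2)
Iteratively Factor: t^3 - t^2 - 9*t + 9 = (t - 3)*(t^2 + 2*t - 3) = (t - 3)*(t + 3)*(t - 1)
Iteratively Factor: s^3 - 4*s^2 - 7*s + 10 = (s + 2)*(s^2 - 6*s + 5) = (s - 5)*(s + 2)*(s - 1)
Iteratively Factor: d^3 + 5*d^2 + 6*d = (d + 3)*(d^2 + 2*d) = (d + 2)*(d + 3)*(d)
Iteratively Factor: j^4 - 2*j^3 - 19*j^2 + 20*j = (j + 4)*(j^3 - 6*j^2 + 5*j) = (j - 5)*(j + 4)*(j^2 - j) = (j - 5)*(j - 1)*(j + 4)*(j)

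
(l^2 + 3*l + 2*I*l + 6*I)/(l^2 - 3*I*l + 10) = (l + 3)/(l - 5*I)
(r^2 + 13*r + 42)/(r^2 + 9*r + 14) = (r + 6)/(r + 2)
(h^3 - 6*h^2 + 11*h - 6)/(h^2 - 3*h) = h - 3 + 2/h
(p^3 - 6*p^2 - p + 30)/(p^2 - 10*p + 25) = (p^2 - p - 6)/(p - 5)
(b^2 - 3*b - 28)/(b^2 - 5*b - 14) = (b + 4)/(b + 2)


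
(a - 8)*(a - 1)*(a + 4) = a^3 - 5*a^2 - 28*a + 32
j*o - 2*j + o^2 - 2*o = (j + o)*(o - 2)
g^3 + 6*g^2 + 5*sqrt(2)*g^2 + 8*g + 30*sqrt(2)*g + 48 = (g + 6)*(g + sqrt(2))*(g + 4*sqrt(2))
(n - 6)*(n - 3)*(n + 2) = n^3 - 7*n^2 + 36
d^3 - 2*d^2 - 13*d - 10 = (d - 5)*(d + 1)*(d + 2)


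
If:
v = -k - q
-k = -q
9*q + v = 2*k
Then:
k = 0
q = 0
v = 0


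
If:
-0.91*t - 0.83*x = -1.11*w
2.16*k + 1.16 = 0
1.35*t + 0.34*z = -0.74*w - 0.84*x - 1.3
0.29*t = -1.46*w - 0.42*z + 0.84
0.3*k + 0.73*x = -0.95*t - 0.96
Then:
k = -0.54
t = -15.84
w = 1.61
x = 19.51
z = 7.34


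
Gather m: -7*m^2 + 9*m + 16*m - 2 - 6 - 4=-7*m^2 + 25*m - 12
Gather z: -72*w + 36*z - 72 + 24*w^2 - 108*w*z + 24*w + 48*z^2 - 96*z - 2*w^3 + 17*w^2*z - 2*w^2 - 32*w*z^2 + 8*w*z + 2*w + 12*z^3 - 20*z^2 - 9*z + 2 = -2*w^3 + 22*w^2 - 46*w + 12*z^3 + z^2*(28 - 32*w) + z*(17*w^2 - 100*w - 69) - 70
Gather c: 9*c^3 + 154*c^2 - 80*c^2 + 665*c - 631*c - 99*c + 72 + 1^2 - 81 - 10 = 9*c^3 + 74*c^2 - 65*c - 18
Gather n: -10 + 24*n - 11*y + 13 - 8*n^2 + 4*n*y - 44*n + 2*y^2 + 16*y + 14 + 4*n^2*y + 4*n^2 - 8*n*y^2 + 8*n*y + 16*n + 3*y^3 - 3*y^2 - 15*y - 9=n^2*(4*y - 4) + n*(-8*y^2 + 12*y - 4) + 3*y^3 - y^2 - 10*y + 8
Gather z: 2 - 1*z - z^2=-z^2 - z + 2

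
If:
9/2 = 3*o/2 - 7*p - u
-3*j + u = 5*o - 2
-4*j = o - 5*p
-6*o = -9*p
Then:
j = -5/34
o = -30/119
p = -20/119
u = -881/238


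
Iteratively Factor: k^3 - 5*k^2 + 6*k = (k - 3)*(k^2 - 2*k) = (k - 3)*(k - 2)*(k)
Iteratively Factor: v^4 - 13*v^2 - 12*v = (v + 1)*(v^3 - v^2 - 12*v) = v*(v + 1)*(v^2 - v - 12) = v*(v + 1)*(v + 3)*(v - 4)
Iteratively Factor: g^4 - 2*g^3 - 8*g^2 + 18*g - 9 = (g - 1)*(g^3 - g^2 - 9*g + 9) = (g - 1)^2*(g^2 - 9) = (g - 3)*(g - 1)^2*(g + 3)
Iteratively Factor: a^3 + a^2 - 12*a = (a)*(a^2 + a - 12) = a*(a + 4)*(a - 3)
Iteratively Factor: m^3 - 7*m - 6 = (m - 3)*(m^2 + 3*m + 2) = (m - 3)*(m + 1)*(m + 2)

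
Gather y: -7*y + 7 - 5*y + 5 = 12 - 12*y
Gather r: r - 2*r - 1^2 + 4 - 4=-r - 1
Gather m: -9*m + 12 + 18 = 30 - 9*m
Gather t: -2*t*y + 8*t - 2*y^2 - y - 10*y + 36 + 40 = t*(8 - 2*y) - 2*y^2 - 11*y + 76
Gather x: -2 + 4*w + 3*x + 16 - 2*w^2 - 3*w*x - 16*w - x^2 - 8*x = -2*w^2 - 12*w - x^2 + x*(-3*w - 5) + 14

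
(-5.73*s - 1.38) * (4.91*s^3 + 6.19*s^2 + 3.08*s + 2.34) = -28.1343*s^4 - 42.2445*s^3 - 26.1906*s^2 - 17.6586*s - 3.2292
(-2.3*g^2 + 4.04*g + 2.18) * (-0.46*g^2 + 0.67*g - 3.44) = 1.058*g^4 - 3.3994*g^3 + 9.616*g^2 - 12.437*g - 7.4992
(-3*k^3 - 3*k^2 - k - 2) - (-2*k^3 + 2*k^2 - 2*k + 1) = -k^3 - 5*k^2 + k - 3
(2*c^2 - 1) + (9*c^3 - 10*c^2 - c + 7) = 9*c^3 - 8*c^2 - c + 6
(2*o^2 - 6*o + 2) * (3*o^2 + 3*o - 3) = 6*o^4 - 12*o^3 - 18*o^2 + 24*o - 6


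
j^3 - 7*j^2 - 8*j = j*(j - 8)*(j + 1)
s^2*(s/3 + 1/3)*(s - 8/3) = s^4/3 - 5*s^3/9 - 8*s^2/9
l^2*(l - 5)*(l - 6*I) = l^4 - 5*l^3 - 6*I*l^3 + 30*I*l^2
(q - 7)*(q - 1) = q^2 - 8*q + 7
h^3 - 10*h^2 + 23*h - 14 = (h - 7)*(h - 2)*(h - 1)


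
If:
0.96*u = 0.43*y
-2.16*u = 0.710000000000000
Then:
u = -0.33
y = -0.73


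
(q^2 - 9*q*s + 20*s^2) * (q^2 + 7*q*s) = q^4 - 2*q^3*s - 43*q^2*s^2 + 140*q*s^3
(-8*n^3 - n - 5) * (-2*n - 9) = 16*n^4 + 72*n^3 + 2*n^2 + 19*n + 45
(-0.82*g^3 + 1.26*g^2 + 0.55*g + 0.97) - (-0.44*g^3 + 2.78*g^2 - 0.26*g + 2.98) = -0.38*g^3 - 1.52*g^2 + 0.81*g - 2.01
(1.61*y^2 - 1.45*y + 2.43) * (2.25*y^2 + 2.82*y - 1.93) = 3.6225*y^4 + 1.2777*y^3 - 1.7288*y^2 + 9.6511*y - 4.6899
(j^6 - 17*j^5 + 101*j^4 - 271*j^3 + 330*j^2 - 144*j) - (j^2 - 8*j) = j^6 - 17*j^5 + 101*j^4 - 271*j^3 + 329*j^2 - 136*j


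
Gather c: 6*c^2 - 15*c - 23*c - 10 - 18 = 6*c^2 - 38*c - 28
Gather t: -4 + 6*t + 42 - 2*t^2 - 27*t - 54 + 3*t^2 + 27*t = t^2 + 6*t - 16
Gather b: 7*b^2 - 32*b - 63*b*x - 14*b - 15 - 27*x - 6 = 7*b^2 + b*(-63*x - 46) - 27*x - 21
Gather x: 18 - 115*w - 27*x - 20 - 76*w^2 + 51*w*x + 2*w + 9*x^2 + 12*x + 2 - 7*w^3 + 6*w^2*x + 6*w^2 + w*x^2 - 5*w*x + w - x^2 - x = -7*w^3 - 70*w^2 - 112*w + x^2*(w + 8) + x*(6*w^2 + 46*w - 16)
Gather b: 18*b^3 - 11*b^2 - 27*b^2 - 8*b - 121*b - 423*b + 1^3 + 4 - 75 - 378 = 18*b^3 - 38*b^2 - 552*b - 448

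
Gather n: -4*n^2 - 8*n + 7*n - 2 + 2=-4*n^2 - n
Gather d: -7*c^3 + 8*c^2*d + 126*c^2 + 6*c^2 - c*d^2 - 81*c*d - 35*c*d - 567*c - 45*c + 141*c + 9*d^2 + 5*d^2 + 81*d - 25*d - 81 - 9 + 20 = -7*c^3 + 132*c^2 - 471*c + d^2*(14 - c) + d*(8*c^2 - 116*c + 56) - 70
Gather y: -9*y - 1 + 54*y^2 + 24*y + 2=54*y^2 + 15*y + 1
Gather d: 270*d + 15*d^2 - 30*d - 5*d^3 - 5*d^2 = -5*d^3 + 10*d^2 + 240*d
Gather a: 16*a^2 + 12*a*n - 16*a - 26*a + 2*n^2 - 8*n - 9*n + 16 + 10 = 16*a^2 + a*(12*n - 42) + 2*n^2 - 17*n + 26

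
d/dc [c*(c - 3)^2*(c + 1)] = 4*c^3 - 15*c^2 + 6*c + 9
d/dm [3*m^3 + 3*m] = 9*m^2 + 3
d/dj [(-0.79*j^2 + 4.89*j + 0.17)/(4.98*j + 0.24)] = (-3.9342*j^2 - 0.379200000000001*j + 0.327)/(24.8004*j^2 + 2.3904*j + 0.0576)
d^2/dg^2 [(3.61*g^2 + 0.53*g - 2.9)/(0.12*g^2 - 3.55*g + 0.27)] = (3.090984*g^3 - 0.952343999999982*g^2 + 7.309368*g - 71.364232)/(0.001728*g^6 - 0.15336*g^5 + 4.548564*g^4 - 45.428995*g^3 + 10.234269*g^2 - 0.776385*g + 0.019683)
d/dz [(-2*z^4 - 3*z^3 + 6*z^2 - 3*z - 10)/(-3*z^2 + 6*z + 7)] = (12*z^5 - 27*z^4 - 92*z^3 - 36*z^2 + 24*z + 39)/(9*z^4 - 36*z^3 - 6*z^2 + 84*z + 49)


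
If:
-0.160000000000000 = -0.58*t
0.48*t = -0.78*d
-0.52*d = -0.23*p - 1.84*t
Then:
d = -0.17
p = -2.59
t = 0.28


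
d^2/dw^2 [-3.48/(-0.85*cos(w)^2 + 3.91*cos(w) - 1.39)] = (-10.0572*(1 - cos(w)^2)^2 + 34.69734*cos(w)^3 - 41.784708*cos(w)^2 - 88.308132*cos(w) + 108.239136)/(0.85*cos(w)^2 - 3.91*cos(w) + 1.39)^3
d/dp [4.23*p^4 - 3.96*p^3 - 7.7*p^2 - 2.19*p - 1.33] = 16.92*p^3 - 11.88*p^2 - 15.4*p - 2.19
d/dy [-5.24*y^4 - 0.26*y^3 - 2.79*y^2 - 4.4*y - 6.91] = -20.96*y^3 - 0.78*y^2 - 5.58*y - 4.4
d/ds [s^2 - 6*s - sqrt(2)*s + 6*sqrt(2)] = 2*s - 6 - sqrt(2)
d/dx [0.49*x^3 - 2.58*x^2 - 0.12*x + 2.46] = 1.47*x^2 - 5.16*x - 0.12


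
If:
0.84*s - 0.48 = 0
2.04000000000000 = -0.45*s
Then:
No Solution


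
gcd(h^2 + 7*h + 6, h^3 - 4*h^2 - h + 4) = h + 1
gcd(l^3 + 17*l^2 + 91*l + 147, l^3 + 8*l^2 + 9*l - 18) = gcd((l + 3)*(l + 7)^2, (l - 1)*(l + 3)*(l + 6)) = l + 3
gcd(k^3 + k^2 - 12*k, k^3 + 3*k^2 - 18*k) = k^2 - 3*k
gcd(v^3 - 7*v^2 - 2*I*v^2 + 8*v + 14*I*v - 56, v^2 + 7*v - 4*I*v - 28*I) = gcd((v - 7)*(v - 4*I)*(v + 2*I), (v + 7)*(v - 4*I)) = v - 4*I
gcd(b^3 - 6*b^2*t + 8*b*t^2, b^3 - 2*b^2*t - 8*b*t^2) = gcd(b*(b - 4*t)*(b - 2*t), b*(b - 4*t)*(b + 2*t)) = -b^2 + 4*b*t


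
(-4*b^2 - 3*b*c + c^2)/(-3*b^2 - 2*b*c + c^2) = (4*b - c)/(3*b - c)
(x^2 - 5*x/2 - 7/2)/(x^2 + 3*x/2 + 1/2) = (2*x - 7)/(2*x + 1)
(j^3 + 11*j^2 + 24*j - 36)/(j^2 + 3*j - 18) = (j^2 + 5*j - 6)/(j - 3)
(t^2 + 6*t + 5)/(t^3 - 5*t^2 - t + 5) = (t + 5)/(t^2 - 6*t + 5)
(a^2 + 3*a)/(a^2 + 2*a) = (a + 3)/(a + 2)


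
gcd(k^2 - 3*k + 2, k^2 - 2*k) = k - 2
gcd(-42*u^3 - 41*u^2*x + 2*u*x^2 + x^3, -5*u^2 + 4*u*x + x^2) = 1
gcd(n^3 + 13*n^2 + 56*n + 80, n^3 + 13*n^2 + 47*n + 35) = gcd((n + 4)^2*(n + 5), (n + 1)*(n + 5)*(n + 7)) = n + 5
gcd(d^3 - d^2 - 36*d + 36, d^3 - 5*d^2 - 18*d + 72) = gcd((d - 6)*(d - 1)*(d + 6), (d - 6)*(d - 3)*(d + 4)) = d - 6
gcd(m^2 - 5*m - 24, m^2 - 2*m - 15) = m + 3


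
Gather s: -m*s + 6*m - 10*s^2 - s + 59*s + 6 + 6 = 6*m - 10*s^2 + s*(58 - m) + 12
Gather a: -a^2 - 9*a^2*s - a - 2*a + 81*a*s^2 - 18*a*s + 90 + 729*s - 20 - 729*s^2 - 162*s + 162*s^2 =a^2*(-9*s - 1) + a*(81*s^2 - 18*s - 3) - 567*s^2 + 567*s + 70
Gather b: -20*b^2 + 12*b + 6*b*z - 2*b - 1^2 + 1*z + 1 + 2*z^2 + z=-20*b^2 + b*(6*z + 10) + 2*z^2 + 2*z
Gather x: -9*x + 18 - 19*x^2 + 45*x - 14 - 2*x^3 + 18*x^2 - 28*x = -2*x^3 - x^2 + 8*x + 4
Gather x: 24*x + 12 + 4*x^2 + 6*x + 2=4*x^2 + 30*x + 14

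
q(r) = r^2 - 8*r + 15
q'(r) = 2*r - 8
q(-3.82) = 60.15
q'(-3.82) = -15.64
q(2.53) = 1.16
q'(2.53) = -2.94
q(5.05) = 0.10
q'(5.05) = 2.10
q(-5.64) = 91.93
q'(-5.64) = -19.28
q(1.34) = 6.08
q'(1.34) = -5.32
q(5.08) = 0.17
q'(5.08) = 2.16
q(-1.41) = 28.27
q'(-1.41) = -10.82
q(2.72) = 0.64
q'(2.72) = -2.56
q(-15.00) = 360.00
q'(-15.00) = -38.00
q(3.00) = 0.00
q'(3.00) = -2.00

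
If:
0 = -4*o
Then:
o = 0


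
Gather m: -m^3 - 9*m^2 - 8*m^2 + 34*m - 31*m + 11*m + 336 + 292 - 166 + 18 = -m^3 - 17*m^2 + 14*m + 480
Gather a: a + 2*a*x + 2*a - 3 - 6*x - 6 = a*(2*x + 3) - 6*x - 9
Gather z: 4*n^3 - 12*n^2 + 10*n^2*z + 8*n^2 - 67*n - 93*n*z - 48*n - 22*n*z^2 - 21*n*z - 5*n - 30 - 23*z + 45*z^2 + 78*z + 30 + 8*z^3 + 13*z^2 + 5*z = 4*n^3 - 4*n^2 - 120*n + 8*z^3 + z^2*(58 - 22*n) + z*(10*n^2 - 114*n + 60)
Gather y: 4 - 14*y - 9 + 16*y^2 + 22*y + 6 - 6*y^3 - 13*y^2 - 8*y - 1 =-6*y^3 + 3*y^2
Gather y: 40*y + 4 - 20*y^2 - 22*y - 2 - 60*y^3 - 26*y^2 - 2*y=-60*y^3 - 46*y^2 + 16*y + 2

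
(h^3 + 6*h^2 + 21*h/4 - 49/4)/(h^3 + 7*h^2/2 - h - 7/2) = (h + 7/2)/(h + 1)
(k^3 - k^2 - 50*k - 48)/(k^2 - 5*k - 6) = (k^2 - 2*k - 48)/(k - 6)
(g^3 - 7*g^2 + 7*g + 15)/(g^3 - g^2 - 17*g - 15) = (g - 3)/(g + 3)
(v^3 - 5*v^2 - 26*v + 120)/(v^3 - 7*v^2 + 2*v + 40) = (v^2 - v - 30)/(v^2 - 3*v - 10)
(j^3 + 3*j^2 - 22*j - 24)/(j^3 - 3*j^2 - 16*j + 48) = (j^2 + 7*j + 6)/(j^2 + j - 12)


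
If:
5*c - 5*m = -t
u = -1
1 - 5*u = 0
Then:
No Solution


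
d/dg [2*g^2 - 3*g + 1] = 4*g - 3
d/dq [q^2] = 2*q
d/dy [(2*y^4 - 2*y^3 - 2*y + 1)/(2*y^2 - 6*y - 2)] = (2*y^5 - 10*y^4 + 2*y^3 + 4*y^2 - y + 5/2)/(y^4 - 6*y^3 + 7*y^2 + 6*y + 1)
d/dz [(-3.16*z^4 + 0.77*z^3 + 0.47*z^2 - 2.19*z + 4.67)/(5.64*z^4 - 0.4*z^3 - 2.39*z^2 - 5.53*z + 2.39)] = (-3.0788*z^6 + 9.8032*z^5 + 87.8269*z^4 - 145.833*z^3 + 3.2917*z^2 + 24.5692*z + 20.591)/(31.8096*z^8 - 4.512*z^7 - 26.7992*z^6 - 60.4664*z^5 + 37.0953*z^4 + 24.5214*z^3 + 19.1567*z^2 - 26.4334*z + 5.7121)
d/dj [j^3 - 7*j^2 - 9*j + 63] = 3*j^2 - 14*j - 9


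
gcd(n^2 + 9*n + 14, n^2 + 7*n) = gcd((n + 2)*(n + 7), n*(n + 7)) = n + 7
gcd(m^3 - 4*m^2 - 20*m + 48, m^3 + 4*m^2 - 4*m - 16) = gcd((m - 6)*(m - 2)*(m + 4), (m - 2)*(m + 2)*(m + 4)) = m^2 + 2*m - 8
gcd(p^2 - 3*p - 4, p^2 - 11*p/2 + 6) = p - 4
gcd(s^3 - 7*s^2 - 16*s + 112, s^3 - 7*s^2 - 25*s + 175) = s - 7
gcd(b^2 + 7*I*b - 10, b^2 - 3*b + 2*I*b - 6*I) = b + 2*I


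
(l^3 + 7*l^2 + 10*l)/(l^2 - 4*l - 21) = l*(l^2 + 7*l + 10)/(l^2 - 4*l - 21)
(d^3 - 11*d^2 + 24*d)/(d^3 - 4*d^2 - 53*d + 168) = d/(d + 7)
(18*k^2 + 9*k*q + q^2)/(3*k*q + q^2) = (6*k + q)/q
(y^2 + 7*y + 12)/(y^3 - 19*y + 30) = (y^2 + 7*y + 12)/(y^3 - 19*y + 30)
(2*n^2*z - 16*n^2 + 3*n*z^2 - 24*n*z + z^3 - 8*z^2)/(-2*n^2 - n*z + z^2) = (2*n*z - 16*n + z^2 - 8*z)/(-2*n + z)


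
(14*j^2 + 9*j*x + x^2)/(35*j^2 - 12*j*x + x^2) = (14*j^2 + 9*j*x + x^2)/(35*j^2 - 12*j*x + x^2)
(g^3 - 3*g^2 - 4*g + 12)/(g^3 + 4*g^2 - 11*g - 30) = (g - 2)/(g + 5)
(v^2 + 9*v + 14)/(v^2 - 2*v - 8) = (v + 7)/(v - 4)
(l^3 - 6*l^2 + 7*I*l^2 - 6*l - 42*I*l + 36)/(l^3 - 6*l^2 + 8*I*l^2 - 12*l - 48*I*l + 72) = (l + I)/(l + 2*I)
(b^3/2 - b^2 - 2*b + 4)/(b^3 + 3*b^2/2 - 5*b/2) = (b^3 - 2*b^2 - 4*b + 8)/(b*(2*b^2 + 3*b - 5))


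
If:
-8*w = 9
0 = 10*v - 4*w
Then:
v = -9/20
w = -9/8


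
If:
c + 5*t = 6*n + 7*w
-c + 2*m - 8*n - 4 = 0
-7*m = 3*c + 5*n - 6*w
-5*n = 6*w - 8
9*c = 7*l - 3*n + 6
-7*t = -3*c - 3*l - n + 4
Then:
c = 318596/126181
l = 269574/126181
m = 113980/126181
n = -74420/126181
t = 169338/126181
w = 230258/126181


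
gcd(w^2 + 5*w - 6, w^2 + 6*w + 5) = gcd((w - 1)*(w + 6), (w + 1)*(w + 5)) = 1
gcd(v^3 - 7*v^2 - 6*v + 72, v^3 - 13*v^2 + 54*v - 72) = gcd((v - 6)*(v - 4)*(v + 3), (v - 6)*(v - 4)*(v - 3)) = v^2 - 10*v + 24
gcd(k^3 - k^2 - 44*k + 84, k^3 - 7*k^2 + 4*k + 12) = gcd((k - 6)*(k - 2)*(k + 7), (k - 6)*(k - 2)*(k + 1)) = k^2 - 8*k + 12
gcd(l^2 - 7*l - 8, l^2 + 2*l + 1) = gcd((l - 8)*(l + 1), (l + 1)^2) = l + 1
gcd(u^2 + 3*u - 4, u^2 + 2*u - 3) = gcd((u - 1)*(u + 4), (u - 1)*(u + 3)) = u - 1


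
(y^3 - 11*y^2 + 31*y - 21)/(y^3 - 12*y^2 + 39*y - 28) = (y - 3)/(y - 4)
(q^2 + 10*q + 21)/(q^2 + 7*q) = (q + 3)/q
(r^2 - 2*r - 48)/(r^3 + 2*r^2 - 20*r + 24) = (r - 8)/(r^2 - 4*r + 4)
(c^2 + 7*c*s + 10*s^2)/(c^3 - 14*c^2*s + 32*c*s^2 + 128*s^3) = (c + 5*s)/(c^2 - 16*c*s + 64*s^2)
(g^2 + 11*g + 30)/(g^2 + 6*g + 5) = (g + 6)/(g + 1)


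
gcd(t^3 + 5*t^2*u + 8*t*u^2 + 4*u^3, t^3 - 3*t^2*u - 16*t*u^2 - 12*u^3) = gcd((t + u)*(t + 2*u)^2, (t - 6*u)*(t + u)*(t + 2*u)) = t^2 + 3*t*u + 2*u^2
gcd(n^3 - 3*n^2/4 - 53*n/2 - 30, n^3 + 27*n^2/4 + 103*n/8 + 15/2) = n^2 + 21*n/4 + 5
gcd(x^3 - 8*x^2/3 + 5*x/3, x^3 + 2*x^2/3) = x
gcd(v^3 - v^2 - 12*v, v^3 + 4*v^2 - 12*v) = v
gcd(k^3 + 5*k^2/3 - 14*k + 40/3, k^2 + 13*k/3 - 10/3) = k + 5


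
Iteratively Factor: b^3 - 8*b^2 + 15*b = (b - 3)*(b^2 - 5*b) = b*(b - 3)*(b - 5)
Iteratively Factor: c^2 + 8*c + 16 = (c + 4)*(c + 4)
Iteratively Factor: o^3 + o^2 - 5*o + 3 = (o - 1)*(o^2 + 2*o - 3) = (o - 1)*(o + 3)*(o - 1)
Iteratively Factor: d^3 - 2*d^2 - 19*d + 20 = (d - 1)*(d^2 - d - 20) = (d - 1)*(d + 4)*(d - 5)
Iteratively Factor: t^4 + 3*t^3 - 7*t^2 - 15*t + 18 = (t + 3)*(t^3 - 7*t + 6) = (t + 3)^2*(t^2 - 3*t + 2) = (t - 2)*(t + 3)^2*(t - 1)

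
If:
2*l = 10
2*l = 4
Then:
No Solution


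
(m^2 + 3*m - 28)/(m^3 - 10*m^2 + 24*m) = (m + 7)/(m*(m - 6))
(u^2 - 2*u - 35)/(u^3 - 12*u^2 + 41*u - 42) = (u + 5)/(u^2 - 5*u + 6)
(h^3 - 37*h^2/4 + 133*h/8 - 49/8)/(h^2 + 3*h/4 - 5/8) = (4*h^2 - 35*h + 49)/(4*h + 5)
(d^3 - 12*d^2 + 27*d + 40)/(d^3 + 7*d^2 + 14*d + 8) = (d^2 - 13*d + 40)/(d^2 + 6*d + 8)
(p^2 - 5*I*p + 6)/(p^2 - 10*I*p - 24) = (p + I)/(p - 4*I)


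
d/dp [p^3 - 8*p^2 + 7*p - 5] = 3*p^2 - 16*p + 7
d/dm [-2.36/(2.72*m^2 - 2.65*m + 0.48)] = (12.8384*m - 6.254)/(2.72*m^2 - 2.65*m + 0.48)^2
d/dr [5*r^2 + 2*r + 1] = 10*r + 2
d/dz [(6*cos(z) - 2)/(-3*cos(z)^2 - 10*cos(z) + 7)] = 2*(-9*cos(z)^2 + 6*cos(z) - 11)*sin(z)/(-3*sin(z)^2 + 10*cos(z) - 4)^2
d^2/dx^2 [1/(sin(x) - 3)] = (-3*sin(x) + cos(x)^2 + 1)/(sin(x) - 3)^3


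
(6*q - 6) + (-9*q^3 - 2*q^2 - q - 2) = -9*q^3 - 2*q^2 + 5*q - 8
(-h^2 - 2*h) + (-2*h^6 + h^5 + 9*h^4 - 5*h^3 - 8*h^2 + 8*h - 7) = -2*h^6 + h^5 + 9*h^4 - 5*h^3 - 9*h^2 + 6*h - 7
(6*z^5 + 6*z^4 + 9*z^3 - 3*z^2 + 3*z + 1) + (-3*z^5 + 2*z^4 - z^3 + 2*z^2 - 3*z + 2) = 3*z^5 + 8*z^4 + 8*z^3 - z^2 + 3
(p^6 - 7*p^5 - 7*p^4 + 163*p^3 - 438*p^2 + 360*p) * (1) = p^6 - 7*p^5 - 7*p^4 + 163*p^3 - 438*p^2 + 360*p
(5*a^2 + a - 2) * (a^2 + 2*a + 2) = 5*a^4 + 11*a^3 + 10*a^2 - 2*a - 4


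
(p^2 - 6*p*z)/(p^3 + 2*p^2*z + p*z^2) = (p - 6*z)/(p^2 + 2*p*z + z^2)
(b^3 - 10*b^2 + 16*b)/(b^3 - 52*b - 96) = b*(b - 2)/(b^2 + 8*b + 12)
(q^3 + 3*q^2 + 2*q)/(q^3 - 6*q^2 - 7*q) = (q + 2)/(q - 7)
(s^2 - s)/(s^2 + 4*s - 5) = s/(s + 5)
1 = 1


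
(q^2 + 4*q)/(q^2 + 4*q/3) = 3*(q + 4)/(3*q + 4)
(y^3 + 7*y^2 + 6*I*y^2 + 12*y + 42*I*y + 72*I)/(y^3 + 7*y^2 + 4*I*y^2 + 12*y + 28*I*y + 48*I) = (y + 6*I)/(y + 4*I)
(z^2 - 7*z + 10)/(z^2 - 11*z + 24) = (z^2 - 7*z + 10)/(z^2 - 11*z + 24)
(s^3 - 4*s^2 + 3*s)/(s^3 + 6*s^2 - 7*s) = (s - 3)/(s + 7)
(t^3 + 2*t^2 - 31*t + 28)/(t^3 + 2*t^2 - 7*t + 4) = (t^2 + 3*t - 28)/(t^2 + 3*t - 4)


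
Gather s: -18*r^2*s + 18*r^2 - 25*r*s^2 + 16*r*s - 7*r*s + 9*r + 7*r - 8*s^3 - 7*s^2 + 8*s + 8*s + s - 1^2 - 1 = 18*r^2 + 16*r - 8*s^3 + s^2*(-25*r - 7) + s*(-18*r^2 + 9*r + 17) - 2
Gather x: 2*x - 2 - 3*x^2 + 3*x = -3*x^2 + 5*x - 2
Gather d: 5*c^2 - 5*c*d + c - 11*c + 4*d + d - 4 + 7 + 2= 5*c^2 - 10*c + d*(5 - 5*c) + 5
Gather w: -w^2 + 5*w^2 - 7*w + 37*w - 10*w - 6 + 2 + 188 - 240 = 4*w^2 + 20*w - 56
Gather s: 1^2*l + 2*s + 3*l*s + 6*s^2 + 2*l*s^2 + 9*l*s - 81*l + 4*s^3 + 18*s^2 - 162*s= -80*l + 4*s^3 + s^2*(2*l + 24) + s*(12*l - 160)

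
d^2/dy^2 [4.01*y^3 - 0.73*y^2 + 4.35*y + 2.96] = 24.06*y - 1.46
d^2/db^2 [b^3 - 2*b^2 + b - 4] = 6*b - 4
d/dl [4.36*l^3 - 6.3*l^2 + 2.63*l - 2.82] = 13.08*l^2 - 12.6*l + 2.63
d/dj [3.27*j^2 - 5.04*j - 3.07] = 6.54*j - 5.04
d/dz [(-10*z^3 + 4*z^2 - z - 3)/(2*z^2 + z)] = (-20*z^4 - 20*z^3 + 6*z^2 + 12*z + 3)/(z^2*(4*z^2 + 4*z + 1))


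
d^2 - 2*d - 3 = (d - 3)*(d + 1)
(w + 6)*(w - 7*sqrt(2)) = w^2 - 7*sqrt(2)*w + 6*w - 42*sqrt(2)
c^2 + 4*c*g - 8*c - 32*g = (c - 8)*(c + 4*g)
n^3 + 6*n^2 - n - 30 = (n - 2)*(n + 3)*(n + 5)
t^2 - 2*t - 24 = (t - 6)*(t + 4)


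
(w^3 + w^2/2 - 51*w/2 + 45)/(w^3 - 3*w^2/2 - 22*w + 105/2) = (2*w^2 + 7*w - 30)/(2*w^2 + 3*w - 35)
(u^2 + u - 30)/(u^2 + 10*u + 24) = (u - 5)/(u + 4)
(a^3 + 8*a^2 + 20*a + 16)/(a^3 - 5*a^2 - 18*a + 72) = (a^2 + 4*a + 4)/(a^2 - 9*a + 18)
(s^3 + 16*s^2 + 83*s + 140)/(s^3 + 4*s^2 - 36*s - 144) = (s^2 + 12*s + 35)/(s^2 - 36)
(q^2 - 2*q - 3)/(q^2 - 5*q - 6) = (q - 3)/(q - 6)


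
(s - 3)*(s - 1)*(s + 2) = s^3 - 2*s^2 - 5*s + 6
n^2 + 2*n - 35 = (n - 5)*(n + 7)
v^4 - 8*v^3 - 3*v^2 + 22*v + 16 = (v - 8)*(v - 2)*(v + 1)^2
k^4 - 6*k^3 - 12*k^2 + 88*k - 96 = (k - 6)*(k - 2)^2*(k + 4)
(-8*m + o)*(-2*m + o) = 16*m^2 - 10*m*o + o^2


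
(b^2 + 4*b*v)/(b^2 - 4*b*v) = (b + 4*v)/(b - 4*v)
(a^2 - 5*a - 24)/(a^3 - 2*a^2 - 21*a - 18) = (a - 8)/(a^2 - 5*a - 6)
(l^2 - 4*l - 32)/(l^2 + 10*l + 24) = (l - 8)/(l + 6)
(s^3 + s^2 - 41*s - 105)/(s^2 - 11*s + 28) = (s^2 + 8*s + 15)/(s - 4)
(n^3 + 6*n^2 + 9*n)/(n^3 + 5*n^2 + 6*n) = (n + 3)/(n + 2)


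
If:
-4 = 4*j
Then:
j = -1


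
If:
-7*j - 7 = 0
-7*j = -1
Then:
No Solution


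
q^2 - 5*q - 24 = (q - 8)*(q + 3)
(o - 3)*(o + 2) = o^2 - o - 6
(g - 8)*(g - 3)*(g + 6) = g^3 - 5*g^2 - 42*g + 144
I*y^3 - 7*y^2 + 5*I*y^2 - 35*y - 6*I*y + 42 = (y + 6)*(y + 7*I)*(I*y - I)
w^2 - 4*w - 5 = (w - 5)*(w + 1)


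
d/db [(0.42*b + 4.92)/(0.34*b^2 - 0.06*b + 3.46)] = (-0.1428*b^2 - 3.3456*b + 1.7484)/(0.1156*b^4 - 0.0408*b^3 + 2.3564*b^2 - 0.4152*b + 11.9716)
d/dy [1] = 0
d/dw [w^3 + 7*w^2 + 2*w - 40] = 3*w^2 + 14*w + 2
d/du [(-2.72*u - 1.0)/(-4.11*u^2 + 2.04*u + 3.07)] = (11.1792*u^2 - 5.5488*u - (2.72*u + 1.0)*(8.22*u - 2.04) - 8.3504)/(-4.11*u^2 + 2.04*u + 3.07)^2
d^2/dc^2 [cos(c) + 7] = -cos(c)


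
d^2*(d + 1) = d^3 + d^2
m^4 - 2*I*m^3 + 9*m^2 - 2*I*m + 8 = (m - 4*I)*(m - I)*(m + I)*(m + 2*I)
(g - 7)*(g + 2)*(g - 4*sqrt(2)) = g^3 - 4*sqrt(2)*g^2 - 5*g^2 - 14*g + 20*sqrt(2)*g + 56*sqrt(2)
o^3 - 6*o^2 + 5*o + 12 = (o - 4)*(o - 3)*(o + 1)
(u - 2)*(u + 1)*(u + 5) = u^3 + 4*u^2 - 7*u - 10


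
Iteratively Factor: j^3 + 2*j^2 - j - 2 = (j - 1)*(j^2 + 3*j + 2) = (j - 1)*(j + 2)*(j + 1)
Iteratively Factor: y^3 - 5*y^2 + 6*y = (y)*(y^2 - 5*y + 6) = y*(y - 3)*(y - 2)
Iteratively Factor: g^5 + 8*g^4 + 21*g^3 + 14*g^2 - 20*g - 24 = (g + 3)*(g^4 + 5*g^3 + 6*g^2 - 4*g - 8) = (g - 1)*(g + 3)*(g^3 + 6*g^2 + 12*g + 8) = (g - 1)*(g + 2)*(g + 3)*(g^2 + 4*g + 4) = (g - 1)*(g + 2)^2*(g + 3)*(g + 2)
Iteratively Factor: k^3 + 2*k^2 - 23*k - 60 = (k - 5)*(k^2 + 7*k + 12) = (k - 5)*(k + 4)*(k + 3)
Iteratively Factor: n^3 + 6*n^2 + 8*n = (n + 4)*(n^2 + 2*n) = n*(n + 4)*(n + 2)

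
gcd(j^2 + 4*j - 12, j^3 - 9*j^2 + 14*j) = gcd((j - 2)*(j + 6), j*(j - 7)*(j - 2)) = j - 2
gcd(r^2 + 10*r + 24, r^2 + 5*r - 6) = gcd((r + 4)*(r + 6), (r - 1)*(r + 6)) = r + 6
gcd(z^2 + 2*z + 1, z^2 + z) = z + 1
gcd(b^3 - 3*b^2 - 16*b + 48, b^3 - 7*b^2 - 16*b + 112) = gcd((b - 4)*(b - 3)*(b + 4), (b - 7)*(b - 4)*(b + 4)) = b^2 - 16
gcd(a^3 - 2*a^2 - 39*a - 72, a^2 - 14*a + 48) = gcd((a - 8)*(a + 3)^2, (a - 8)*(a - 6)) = a - 8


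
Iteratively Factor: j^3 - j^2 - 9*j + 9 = (j - 3)*(j^2 + 2*j - 3) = (j - 3)*(j - 1)*(j + 3)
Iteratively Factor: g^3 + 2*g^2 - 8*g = (g)*(g^2 + 2*g - 8) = g*(g + 4)*(g - 2)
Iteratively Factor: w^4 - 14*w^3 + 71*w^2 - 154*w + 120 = (w - 3)*(w^3 - 11*w^2 + 38*w - 40) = (w - 4)*(w - 3)*(w^2 - 7*w + 10) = (w - 5)*(w - 4)*(w - 3)*(w - 2)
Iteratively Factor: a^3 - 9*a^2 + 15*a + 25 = (a - 5)*(a^2 - 4*a - 5) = (a - 5)*(a + 1)*(a - 5)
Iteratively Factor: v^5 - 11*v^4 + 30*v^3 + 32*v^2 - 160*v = (v)*(v^4 - 11*v^3 + 30*v^2 + 32*v - 160) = v*(v + 2)*(v^3 - 13*v^2 + 56*v - 80) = v*(v - 4)*(v + 2)*(v^2 - 9*v + 20) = v*(v - 4)^2*(v + 2)*(v - 5)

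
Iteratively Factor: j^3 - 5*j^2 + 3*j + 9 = (j - 3)*(j^2 - 2*j - 3) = (j - 3)^2*(j + 1)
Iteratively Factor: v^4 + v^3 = (v + 1)*(v^3) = v*(v + 1)*(v^2) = v^2*(v + 1)*(v)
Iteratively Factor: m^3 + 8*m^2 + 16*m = (m + 4)*(m^2 + 4*m) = m*(m + 4)*(m + 4)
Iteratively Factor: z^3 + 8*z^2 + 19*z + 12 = (z + 3)*(z^2 + 5*z + 4) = (z + 1)*(z + 3)*(z + 4)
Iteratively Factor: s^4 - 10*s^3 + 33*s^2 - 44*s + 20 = (s - 2)*(s^3 - 8*s^2 + 17*s - 10) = (s - 2)^2*(s^2 - 6*s + 5) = (s - 2)^2*(s - 1)*(s - 5)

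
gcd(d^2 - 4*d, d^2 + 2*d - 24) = d - 4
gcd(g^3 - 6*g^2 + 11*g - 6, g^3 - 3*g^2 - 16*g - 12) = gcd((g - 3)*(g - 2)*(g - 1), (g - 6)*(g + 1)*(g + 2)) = 1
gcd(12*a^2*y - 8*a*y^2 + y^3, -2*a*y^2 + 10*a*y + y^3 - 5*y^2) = -2*a*y + y^2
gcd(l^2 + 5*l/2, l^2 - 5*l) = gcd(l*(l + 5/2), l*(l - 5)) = l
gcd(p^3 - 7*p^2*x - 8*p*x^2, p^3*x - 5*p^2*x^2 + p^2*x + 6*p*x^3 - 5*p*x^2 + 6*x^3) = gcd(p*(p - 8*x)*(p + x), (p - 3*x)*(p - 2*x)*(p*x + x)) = 1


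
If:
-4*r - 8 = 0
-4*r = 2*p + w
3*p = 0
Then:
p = 0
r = -2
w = 8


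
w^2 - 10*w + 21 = (w - 7)*(w - 3)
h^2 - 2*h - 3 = (h - 3)*(h + 1)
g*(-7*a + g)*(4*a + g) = -28*a^2*g - 3*a*g^2 + g^3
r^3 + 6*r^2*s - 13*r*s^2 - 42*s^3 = (r - 3*s)*(r + 2*s)*(r + 7*s)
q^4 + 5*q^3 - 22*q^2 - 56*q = q*(q - 4)*(q + 2)*(q + 7)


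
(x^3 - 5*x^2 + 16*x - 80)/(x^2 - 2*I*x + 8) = (x^2 + x*(-5 + 4*I) - 20*I)/(x + 2*I)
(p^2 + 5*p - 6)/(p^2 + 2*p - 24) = (p - 1)/(p - 4)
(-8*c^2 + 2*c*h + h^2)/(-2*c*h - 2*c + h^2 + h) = (4*c + h)/(h + 1)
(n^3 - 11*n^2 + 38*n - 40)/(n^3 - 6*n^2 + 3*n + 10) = (n - 4)/(n + 1)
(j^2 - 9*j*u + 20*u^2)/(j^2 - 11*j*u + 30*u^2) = (-j + 4*u)/(-j + 6*u)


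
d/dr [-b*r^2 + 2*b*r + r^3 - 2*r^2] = -2*b*r + 2*b + 3*r^2 - 4*r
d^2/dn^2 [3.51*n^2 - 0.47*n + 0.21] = 7.02000000000000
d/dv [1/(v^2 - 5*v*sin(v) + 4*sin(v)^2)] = (5*v*cos(v) - 2*v + 5*sin(v) - 4*sin(2*v))/((v - 4*sin(v))^2*(v - sin(v))^2)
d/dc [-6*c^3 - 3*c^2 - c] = -18*c^2 - 6*c - 1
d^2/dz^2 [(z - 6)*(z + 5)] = 2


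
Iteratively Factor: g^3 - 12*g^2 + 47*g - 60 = (g - 3)*(g^2 - 9*g + 20) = (g - 4)*(g - 3)*(g - 5)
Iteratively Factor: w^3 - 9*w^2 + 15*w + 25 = (w - 5)*(w^2 - 4*w - 5) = (w - 5)*(w + 1)*(w - 5)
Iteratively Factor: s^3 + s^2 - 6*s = (s)*(s^2 + s - 6) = s*(s + 3)*(s - 2)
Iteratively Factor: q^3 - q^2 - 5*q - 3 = (q - 3)*(q^2 + 2*q + 1) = (q - 3)*(q + 1)*(q + 1)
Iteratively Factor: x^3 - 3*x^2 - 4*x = (x)*(x^2 - 3*x - 4) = x*(x - 4)*(x + 1)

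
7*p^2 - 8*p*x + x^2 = (-7*p + x)*(-p + x)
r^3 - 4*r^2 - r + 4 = (r - 4)*(r - 1)*(r + 1)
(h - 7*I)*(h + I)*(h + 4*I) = h^3 - 2*I*h^2 + 31*h + 28*I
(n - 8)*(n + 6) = n^2 - 2*n - 48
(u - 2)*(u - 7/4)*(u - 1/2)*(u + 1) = u^4 - 13*u^3/4 + 9*u^2/8 + 29*u/8 - 7/4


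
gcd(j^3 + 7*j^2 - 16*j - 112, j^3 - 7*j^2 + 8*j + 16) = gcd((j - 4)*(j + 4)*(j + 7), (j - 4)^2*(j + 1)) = j - 4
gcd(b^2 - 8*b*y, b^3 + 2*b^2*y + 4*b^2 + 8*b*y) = b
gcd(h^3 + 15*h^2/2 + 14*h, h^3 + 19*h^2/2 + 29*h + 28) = h^2 + 15*h/2 + 14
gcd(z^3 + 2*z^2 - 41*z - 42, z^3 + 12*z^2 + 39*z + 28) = z^2 + 8*z + 7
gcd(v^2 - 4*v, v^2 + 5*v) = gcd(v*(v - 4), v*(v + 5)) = v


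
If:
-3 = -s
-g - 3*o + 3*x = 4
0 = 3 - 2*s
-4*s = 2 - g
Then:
No Solution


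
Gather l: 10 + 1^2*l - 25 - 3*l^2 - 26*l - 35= -3*l^2 - 25*l - 50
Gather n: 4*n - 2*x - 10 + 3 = 4*n - 2*x - 7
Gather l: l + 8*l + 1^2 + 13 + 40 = 9*l + 54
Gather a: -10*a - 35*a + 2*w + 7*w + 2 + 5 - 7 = -45*a + 9*w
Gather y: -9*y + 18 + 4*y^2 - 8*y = 4*y^2 - 17*y + 18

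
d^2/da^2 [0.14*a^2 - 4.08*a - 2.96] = 0.280000000000000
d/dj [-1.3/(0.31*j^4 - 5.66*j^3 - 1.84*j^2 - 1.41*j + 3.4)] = (1.612*j^3 - 22.074*j^2 - 4.784*j - 1.833)/(-0.31*j^4 + 5.66*j^3 + 1.84*j^2 + 1.41*j - 3.4)^2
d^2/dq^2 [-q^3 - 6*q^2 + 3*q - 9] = -6*q - 12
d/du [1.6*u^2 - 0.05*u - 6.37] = 3.2*u - 0.05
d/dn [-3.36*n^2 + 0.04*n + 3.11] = 0.04 - 6.72*n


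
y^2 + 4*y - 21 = (y - 3)*(y + 7)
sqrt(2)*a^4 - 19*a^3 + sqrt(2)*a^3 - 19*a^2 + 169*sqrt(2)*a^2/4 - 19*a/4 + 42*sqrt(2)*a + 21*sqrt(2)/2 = (a + 1/2)*(a - 6*sqrt(2))*(a - 7*sqrt(2)/2)*(sqrt(2)*a + sqrt(2)/2)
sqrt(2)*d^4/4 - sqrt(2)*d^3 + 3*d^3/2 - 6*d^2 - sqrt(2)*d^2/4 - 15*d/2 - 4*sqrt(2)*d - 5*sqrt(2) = (d/2 + sqrt(2)/2)*(d - 5)*(d + 2*sqrt(2))*(sqrt(2)*d/2 + sqrt(2)/2)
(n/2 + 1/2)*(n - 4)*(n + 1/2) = n^3/2 - 5*n^2/4 - 11*n/4 - 1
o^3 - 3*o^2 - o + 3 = (o - 3)*(o - 1)*(o + 1)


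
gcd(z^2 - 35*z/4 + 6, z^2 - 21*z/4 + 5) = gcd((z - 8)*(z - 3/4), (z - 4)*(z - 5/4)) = 1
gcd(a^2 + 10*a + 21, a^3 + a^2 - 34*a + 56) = a + 7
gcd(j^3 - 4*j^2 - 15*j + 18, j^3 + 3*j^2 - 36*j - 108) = j^2 - 3*j - 18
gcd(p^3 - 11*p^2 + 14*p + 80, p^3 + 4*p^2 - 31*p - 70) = p^2 - 3*p - 10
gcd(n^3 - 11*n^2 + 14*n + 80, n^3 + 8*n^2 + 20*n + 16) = n + 2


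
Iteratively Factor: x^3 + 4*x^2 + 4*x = (x + 2)*(x^2 + 2*x) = (x + 2)^2*(x)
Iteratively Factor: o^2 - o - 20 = (o - 5)*(o + 4)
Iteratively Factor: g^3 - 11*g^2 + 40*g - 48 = (g - 3)*(g^2 - 8*g + 16) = (g - 4)*(g - 3)*(g - 4)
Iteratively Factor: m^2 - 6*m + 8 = (m - 2)*(m - 4)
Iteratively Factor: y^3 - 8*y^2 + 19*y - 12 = (y - 1)*(y^2 - 7*y + 12) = (y - 3)*(y - 1)*(y - 4)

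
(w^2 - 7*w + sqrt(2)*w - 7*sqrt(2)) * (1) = w^2 - 7*w + sqrt(2)*w - 7*sqrt(2)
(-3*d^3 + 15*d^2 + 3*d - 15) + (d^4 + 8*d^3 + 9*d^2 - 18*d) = d^4 + 5*d^3 + 24*d^2 - 15*d - 15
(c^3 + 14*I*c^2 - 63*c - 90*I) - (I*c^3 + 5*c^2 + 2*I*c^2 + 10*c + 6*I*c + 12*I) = c^3 - I*c^3 - 5*c^2 + 12*I*c^2 - 73*c - 6*I*c - 102*I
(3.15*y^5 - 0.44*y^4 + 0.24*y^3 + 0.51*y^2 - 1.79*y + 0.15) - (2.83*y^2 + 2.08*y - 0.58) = 3.15*y^5 - 0.44*y^4 + 0.24*y^3 - 2.32*y^2 - 3.87*y + 0.73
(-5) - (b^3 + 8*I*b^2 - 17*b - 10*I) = -b^3 - 8*I*b^2 + 17*b - 5 + 10*I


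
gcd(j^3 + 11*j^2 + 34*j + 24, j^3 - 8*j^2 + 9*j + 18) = j + 1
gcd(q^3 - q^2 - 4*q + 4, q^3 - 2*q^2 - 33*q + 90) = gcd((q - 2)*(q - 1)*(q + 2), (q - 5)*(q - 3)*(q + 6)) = 1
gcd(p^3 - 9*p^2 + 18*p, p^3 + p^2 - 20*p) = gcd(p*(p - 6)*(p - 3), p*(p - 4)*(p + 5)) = p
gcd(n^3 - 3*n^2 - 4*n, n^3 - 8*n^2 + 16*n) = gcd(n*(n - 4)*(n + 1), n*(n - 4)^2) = n^2 - 4*n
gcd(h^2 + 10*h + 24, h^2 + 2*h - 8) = h + 4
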